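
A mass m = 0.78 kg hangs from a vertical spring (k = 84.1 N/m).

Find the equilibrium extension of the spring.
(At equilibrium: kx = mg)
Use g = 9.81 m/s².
x_eq = mg/k = 0.78×9.81/84.1 = 0.09098 m = 9.098 cm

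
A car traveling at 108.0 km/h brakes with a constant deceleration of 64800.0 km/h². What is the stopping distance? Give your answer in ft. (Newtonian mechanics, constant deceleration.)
d = v₀² / (2a) (with unit conversion) = 295.3 ft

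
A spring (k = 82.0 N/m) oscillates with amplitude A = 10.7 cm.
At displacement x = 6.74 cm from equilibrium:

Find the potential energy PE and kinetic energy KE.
E_total = ½kA² = ½×82.0×(0.107)² = 0.4694 J
PE = ½kx² = ½×82.0×(0.0674)² = 0.1863 J
KE = E_total − PE = 0.2832 J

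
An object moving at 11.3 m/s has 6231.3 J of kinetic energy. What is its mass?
KE = ½mv² → m = 2KE/v² = 2×6231.3/11.3² = 97.6 kg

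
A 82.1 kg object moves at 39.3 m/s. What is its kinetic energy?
KE = ½mv² = ½×82.1×39.3² = 63401.31 J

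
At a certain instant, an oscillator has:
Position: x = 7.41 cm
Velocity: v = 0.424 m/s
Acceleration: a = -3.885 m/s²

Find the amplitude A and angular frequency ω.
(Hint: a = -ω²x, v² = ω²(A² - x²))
a = −ω²x → ω = √(|a|/x) = √(3.885/0.0741) = 7.241 rad/s
v² = ω²(A² − x²) → A = √(x² + v²/ω²) = √(0.0741² + 0.424²/7.241²) = 0.09444 m = 9.444 cm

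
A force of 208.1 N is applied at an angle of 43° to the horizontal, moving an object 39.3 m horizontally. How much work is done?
W = Fd cosθ = 208.1×39.3×cos(43°) = 5981.3 J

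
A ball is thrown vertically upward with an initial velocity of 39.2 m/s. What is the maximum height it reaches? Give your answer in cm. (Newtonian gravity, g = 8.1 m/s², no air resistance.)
h_max = v₀²/(2g) (with unit conversion) = 9485.0 cm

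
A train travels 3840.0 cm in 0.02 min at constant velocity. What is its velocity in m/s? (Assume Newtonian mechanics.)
v = d/t (with unit conversion) = 32.0 m/s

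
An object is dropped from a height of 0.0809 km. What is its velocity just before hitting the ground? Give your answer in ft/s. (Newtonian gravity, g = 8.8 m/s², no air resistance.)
v = √(2gh) (with unit conversion) = 123.8 ft/s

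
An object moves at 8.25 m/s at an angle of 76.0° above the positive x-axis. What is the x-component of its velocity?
vₓ = v cos(θ) = 8.25 × cos(76.0°) = 2.0 m/s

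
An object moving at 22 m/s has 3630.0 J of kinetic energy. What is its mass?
KE = ½mv² → m = 2KE/v² = 2×3630.0/22² = 15.0 kg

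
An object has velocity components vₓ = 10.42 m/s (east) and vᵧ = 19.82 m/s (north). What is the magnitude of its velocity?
|v| = √(vₓ² + vᵧ²) = √(10.42² + 19.82²) = √(501.409) = 22.39 m/s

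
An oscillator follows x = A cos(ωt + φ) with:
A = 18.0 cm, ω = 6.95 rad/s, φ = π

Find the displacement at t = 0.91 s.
x = A cos(ωt + φ) = 18.0×cos(6.95×0.91 + π) = -17.98 cm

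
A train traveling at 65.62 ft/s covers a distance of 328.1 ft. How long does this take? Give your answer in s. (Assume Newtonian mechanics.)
t = d/v (with unit conversion) = 5.0 s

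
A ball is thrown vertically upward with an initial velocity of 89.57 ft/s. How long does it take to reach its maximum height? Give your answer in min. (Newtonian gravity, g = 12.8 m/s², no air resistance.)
t_up = v₀/g (with unit conversion) = 0.03555 min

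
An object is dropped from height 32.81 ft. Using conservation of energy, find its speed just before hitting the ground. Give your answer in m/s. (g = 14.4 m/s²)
mgh = ½mv² → v = √(2gh) = √(2×14.4×10) = 16.97 m/s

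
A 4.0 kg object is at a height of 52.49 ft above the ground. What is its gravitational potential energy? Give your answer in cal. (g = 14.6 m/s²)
PE = mgh = 4 kg × 14.6 m/s² × 16 m = 934.3 J = 223.3 cal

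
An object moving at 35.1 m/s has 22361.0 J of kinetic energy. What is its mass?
KE = ½mv² → m = 2KE/v² = 2×22361.0/35.1² = 36.3 kg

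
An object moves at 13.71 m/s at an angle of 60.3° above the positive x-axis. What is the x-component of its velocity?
vₓ = v cos(θ) = 13.71 × cos(60.3°) = 6.79 m/s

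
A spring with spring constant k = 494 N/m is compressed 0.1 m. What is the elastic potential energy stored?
PE = ½kx² = ½×494×0.1² = 2.47 J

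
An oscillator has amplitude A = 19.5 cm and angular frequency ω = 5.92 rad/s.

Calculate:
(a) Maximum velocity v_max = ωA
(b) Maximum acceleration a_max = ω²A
v_max = ωA = 5.92×0.195 = 1.154 m/s
a_max = ω²A = 5.92²×0.195 = 6.834 m/s²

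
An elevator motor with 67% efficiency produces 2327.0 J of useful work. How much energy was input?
W_in = W_out/η = 2327.0/0.67 = 3473.1 J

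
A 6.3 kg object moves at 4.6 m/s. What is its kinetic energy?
KE = ½mv² = ½×6.3×4.6² = 66.654 J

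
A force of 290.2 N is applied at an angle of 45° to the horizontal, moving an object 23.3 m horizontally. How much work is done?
W = Fd cosθ = 290.2×23.3×cos(45°) = 4781.2 J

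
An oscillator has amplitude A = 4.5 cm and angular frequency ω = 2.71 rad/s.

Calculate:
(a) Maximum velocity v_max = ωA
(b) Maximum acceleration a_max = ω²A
v_max = ωA = 2.71×0.045 = 0.122 m/s
a_max = ω²A = 2.71²×0.045 = 0.3305 m/s²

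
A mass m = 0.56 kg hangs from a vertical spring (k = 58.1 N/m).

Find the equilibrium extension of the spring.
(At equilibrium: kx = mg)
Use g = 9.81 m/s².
x_eq = mg/k = 0.56×9.81/58.1 = 0.09455 m = 9.455 cm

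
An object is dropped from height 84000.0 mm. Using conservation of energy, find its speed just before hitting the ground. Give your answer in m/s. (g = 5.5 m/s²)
mgh = ½mv² → v = √(2gh) = √(2×5.5×84) = 30.4 m/s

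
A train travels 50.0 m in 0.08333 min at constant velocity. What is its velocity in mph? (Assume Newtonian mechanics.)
v = d/t (with unit conversion) = 22.37 mph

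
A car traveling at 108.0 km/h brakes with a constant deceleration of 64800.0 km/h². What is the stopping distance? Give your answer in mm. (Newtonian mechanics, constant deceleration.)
d = v₀² / (2a) (with unit conversion) = 90000.0 mm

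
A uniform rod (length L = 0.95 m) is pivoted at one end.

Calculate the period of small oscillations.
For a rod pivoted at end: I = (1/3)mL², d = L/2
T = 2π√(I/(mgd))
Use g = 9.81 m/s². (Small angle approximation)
I/m = (1/3)L² = 0.3008 m²; d = L/2 = 0.475 m
T = 2π√(I/(mgd)) = 2π√(0.3008/(9.81×0.475)) = 1.596 s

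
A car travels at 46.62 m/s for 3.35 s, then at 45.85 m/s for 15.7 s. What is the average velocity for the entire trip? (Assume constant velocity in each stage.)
d₁ = v₁t₁ = 46.62 × 3.35 = 156.177 m
d₂ = v₂t₂ = 45.85 × 15.7 = 719.845 m
d_total = 876.02 m, t_total = 19.05 s
v_avg = d_total/t_total = 876.02/19.05 = 45.99 m/s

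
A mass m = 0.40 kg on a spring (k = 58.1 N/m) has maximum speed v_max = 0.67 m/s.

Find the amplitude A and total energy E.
½mv²_max = ½kA² → A = v_max√(m/k) = 0.67×√(0.4/58.1) = 0.05559 m = 5.559 cm
E = ½mv²_max = ½×0.4×0.67² = 0.08978 J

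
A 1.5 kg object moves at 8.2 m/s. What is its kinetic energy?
KE = ½mv² = ½×1.5×8.2² = 50.43 J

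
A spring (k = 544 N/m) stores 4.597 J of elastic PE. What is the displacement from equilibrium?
PE = ½kx² → x = √(2PE/k) = √(2×4.597/544) = 0.13 m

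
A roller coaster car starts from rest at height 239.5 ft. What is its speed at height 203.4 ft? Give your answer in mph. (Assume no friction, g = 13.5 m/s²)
mgh₁ = ½mv₂² + mgh₂ → v₂ = √(2g(h₁−h₂)) = √(2×13.5×(73−62)) = 17.24 m/s = 38.56 mph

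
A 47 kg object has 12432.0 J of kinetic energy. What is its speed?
KE = ½mv² → v = √(2KE/m) = √(2×12432.0/47) = 23.0 m/s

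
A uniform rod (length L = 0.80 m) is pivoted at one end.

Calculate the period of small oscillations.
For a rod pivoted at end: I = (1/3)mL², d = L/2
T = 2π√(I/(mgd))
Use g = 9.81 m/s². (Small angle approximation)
I/m = (1/3)L² = 0.2133 m²; d = L/2 = 0.4 m
T = 2π√(I/(mgd)) = 2π√(0.2133/(9.81×0.4)) = 1.465 s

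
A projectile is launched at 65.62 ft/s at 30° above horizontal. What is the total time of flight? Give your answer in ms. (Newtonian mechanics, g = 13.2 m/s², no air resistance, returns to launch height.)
T = 2v₀sin(θ)/g (with unit conversion) = 1515.0 ms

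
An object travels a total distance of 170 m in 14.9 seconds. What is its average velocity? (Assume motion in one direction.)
v_avg = Δd / Δt = 170 / 14.9 = 11.41 m/s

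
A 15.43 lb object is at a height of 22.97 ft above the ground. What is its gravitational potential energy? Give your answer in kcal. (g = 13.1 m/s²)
PE = mgh = 6.999 kg × 13.1 m/s² × 7.001 m = 641.9 J = 0.1534 kcal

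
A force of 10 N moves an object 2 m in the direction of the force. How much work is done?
W = Fd = 10×2 = 20.0 J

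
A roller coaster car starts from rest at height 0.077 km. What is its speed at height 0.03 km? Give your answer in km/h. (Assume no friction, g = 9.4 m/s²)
mgh₁ = ½mv₂² + mgh₂ → v₂ = √(2g(h₁−h₂)) = √(2×9.4×(77−30)) = 29.73 m/s = 107.0 km/h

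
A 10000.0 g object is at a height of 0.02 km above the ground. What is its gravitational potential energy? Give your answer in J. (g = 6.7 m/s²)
PE = mgh = 10 kg × 6.7 m/s² × 20 m = 1340 J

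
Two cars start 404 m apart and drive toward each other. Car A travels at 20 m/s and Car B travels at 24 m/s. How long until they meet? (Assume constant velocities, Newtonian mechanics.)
Combined speed: v_combined = 20 + 24 = 44 m/s
Time to meet: t = d/44 = 404/44 = 9.18 s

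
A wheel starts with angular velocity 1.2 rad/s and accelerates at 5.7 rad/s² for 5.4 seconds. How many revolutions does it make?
θ = ω₀t + ½αt² = 1.2×5.4 + ½×5.7×5.4² = 89.59 rad
Revolutions = θ/(2π) = 89.59/(2π) = 14.26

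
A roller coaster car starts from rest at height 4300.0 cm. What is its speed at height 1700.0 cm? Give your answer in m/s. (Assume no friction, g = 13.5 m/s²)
mgh₁ = ½mv₂² + mgh₂ → v₂ = √(2g(h₁−h₂)) = √(2×13.5×(43−17)) = 26.5 m/s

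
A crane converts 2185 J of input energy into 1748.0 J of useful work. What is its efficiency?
η = W_out/W_in = 1748.0/2185 = 0.8 = 80.0%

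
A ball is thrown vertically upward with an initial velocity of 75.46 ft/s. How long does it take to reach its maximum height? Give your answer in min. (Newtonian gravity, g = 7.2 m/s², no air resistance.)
t_up = v₀/g (with unit conversion) = 0.05324 min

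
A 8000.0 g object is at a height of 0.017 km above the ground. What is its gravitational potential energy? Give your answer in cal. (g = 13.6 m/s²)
PE = mgh = 8 kg × 13.6 m/s² × 17 m = 1850 J = 442.1 cal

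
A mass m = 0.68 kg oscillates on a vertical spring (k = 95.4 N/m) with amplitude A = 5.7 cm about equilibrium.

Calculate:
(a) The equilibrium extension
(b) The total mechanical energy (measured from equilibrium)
x_eq = mg/k = 0.68×9.81/95.4 = 0.06992 m = 6.992 cm
E = ½kA² = ½×95.4×(0.057)² = 0.155 J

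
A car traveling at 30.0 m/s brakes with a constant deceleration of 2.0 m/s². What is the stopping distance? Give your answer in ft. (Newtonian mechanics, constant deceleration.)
d = v₀² / (2a) (with unit conversion) = 738.2 ft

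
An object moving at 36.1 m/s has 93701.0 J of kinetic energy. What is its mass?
KE = ½mv² → m = 2KE/v² = 2×93701.0/36.1² = 143.8 kg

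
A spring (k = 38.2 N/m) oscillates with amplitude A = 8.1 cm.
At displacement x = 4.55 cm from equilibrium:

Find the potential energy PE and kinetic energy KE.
E_total = ½kA² = ½×38.2×(0.081)² = 0.1253 J
PE = ½kx² = ½×38.2×(0.0455)² = 0.03954 J
KE = E_total − PE = 0.08577 J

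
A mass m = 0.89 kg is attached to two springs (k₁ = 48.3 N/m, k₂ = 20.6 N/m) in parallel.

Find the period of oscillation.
k_eq = k₁+k₂ = 68.9 N/m
T = 2π√(m/k_eq) = 2π√(0.89/68.9) = 0.7141 s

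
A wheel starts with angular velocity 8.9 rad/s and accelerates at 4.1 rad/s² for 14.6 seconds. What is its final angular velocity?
ω = ω₀ + αt = 8.9 + 4.1 × 14.6 = 68.76 rad/s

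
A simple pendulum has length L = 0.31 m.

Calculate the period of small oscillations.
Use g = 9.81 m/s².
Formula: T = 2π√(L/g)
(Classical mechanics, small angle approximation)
T = 2π√(L/g) = 2π√(0.31/9.81) = 1.117 s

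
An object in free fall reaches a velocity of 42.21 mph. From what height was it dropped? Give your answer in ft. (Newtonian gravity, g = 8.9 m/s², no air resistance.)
h = v²/(2g) (with unit conversion) = 65.63 ft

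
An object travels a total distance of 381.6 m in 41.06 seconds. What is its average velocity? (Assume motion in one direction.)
v_avg = Δd / Δt = 381.6 / 41.06 = 9.29 m/s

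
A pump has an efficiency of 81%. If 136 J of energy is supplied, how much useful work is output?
W_out = η × W_in = 0.81 × 136 = 110.16 J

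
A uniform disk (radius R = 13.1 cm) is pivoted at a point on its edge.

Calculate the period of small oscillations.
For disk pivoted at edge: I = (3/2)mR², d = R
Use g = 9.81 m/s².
I/m = (3/2)R² = 0.02574 m²; d = R = 0.131 m
T = 2π√((3/2)R²/(gR)) = 2π√(3R/(2g)) = 0.8893 s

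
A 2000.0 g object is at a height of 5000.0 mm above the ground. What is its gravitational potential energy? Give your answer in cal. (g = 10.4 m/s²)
PE = mgh = 2 kg × 10.4 m/s² × 5 m = 104 J = 24.86 cal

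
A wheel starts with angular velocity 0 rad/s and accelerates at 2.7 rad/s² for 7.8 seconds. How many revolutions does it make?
θ = ω₀t + ½αt² = 0×7.8 + ½×2.7×7.8² = 82.13 rad
Revolutions = θ/(2π) = 82.13/(2π) = 13.07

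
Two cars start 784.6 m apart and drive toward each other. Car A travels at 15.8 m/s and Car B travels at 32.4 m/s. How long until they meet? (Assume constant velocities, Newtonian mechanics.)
Combined speed: v_combined = 15.8 + 32.4 = 48.2 m/s
Time to meet: t = d/48.2 = 784.6/48.2 = 16.28 s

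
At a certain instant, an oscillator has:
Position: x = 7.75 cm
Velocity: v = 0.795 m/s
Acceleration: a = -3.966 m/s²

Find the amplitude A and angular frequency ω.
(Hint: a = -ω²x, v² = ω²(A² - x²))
a = −ω²x → ω = √(|a|/x) = √(3.966/0.0775) = 7.154 rad/s
v² = ω²(A² − x²) → A = √(x² + v²/ω²) = √(0.0775² + 0.795²/7.154²) = 0.1355 m = 13.55 cm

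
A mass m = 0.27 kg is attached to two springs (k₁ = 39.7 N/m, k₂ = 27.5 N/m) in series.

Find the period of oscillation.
k_eq = k₁k₂/(k₁+k₂) = 16.25 N/m
T = 2π√(m/k_eq) = 2π√(0.27/16.25) = 0.81 s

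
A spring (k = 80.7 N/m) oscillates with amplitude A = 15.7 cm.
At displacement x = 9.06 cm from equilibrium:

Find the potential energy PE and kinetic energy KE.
E_total = ½kA² = ½×80.7×(0.157)² = 0.9946 J
PE = ½kx² = ½×80.7×(0.0906)² = 0.3312 J
KE = E_total − PE = 0.6634 J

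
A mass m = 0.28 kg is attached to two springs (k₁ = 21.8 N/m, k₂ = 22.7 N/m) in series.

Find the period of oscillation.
k_eq = k₁k₂/(k₁+k₂) = 11.12 N/m
T = 2π√(m/k_eq) = 2π√(0.28/11.12) = 0.997 s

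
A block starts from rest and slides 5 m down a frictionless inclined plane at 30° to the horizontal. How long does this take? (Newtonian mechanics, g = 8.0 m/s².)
a = g sin(θ) = 8.0 × sin(30°) = 4.0 m/s²
t = √(2d/a) = √(2 × 5 / 4.0) = 1.58 s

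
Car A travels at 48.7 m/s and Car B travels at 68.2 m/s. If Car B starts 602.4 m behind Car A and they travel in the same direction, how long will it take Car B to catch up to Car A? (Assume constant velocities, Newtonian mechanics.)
Relative speed: v_rel = 68.2 - 48.7 = 19.5 m/s
Time to catch: t = d₀/v_rel = 602.4/19.5 = 30.89 s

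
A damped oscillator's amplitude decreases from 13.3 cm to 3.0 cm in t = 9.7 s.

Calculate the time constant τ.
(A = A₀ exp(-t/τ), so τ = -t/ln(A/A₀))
A/A₀ = 3.0/13.3 = 0.2256; ln(A/A₀) = -1.489
τ = −t/ln(A/A₀) = −9.7/-1.489 = 6.514 s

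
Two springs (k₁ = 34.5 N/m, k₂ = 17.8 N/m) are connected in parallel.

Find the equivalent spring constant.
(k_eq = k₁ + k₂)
k_eq = k₁ + k₂ = 34.5 + 17.8 = 52.3 N/m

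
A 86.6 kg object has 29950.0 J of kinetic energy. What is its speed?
KE = ½mv² → v = √(2KE/m) = √(2×29950.0/86.6) = 26.3 m/s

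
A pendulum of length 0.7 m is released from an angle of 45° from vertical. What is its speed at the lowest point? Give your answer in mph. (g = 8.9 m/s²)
h = L(1 − cosθ) = 0.7×(1 − cos45°) = 0.205 m
v = √(2gh) = √(2×8.9×0.205) = 1.91 m/s = 4.273 mph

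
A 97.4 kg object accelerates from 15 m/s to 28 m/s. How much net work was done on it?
W_net = ΔKE = ½m(v₂² − v₁²) = ½×97.4×(28² − 15²) = 27223.3 J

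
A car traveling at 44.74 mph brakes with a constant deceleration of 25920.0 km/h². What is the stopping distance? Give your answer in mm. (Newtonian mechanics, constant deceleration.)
d = v₀² / (2a) (with unit conversion) = 100000.0 mm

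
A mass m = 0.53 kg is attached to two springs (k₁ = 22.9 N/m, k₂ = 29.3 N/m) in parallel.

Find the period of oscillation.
k_eq = k₁+k₂ = 52.2 N/m
T = 2π√(m/k_eq) = 2π√(0.53/52.2) = 0.6331 s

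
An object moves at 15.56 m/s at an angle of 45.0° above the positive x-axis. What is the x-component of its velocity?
vₓ = v cos(θ) = 15.56 × cos(45.0°) = 11.0 m/s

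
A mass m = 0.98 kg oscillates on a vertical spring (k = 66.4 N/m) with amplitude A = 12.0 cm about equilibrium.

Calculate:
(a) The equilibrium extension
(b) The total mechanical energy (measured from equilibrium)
x_eq = mg/k = 0.98×9.81/66.4 = 0.1448 m = 14.48 cm
E = ½kA² = ½×66.4×(0.12)² = 0.4781 J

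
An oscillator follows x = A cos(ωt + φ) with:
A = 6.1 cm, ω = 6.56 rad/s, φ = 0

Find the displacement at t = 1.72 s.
x = A cos(ωt + φ) = 6.1×cos(6.56×1.72 + 0) = 1.73 cm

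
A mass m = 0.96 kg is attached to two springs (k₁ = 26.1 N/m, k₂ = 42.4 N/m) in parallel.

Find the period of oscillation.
k_eq = k₁+k₂ = 68.5 N/m
T = 2π√(m/k_eq) = 2π√(0.96/68.5) = 0.7438 s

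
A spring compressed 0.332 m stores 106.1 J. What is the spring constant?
PE = ½kx² → k = 2PE/x² = 2×106.1/0.332² = 1925.0 N/m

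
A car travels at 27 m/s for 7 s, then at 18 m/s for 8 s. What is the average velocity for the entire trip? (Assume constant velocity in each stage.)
d₁ = v₁t₁ = 27 × 7 = 189 m
d₂ = v₂t₂ = 18 × 8 = 144 m
d_total = 333 m, t_total = 15 s
v_avg = d_total/t_total = 333/15 = 22.2 m/s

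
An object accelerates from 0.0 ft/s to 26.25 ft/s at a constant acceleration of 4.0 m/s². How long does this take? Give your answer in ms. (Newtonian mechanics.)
t = (v - v₀)/a (with unit conversion) = 2000.0 ms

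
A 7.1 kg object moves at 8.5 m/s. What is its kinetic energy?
KE = ½mv² = ½×7.1×8.5² = 256.4875 J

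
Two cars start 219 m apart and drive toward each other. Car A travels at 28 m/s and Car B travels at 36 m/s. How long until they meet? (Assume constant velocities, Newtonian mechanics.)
Combined speed: v_combined = 28 + 36 = 64 m/s
Time to meet: t = d/64 = 219/64 = 3.42 s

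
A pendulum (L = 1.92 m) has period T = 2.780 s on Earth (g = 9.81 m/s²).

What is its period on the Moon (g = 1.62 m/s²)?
T = 2π√(L/g), so T_moon/T_earth = √(g_earth/g_moon)
T_moon = 2π√(1.92/1.62) = 6.84 s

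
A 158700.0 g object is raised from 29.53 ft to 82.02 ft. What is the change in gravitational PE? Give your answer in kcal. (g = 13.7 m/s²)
ΔPE = mg(h₂ − h₁) = 158.7 kg × 13.7 m/s² × (25 − 9.001) m = 3.478e+04 J = 8.314 kcal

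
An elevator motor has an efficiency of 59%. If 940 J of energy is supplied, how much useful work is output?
W_out = η × W_in = 0.59 × 940 = 554.6 J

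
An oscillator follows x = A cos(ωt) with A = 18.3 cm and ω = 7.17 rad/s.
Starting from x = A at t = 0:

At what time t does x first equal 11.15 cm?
cos(ωt) = x/A = 11.15/18.3 = 0.6093
ωt = arccos(0.6093) = 0.9156 rad
t = 0.9156/7.17 = 0.1277 s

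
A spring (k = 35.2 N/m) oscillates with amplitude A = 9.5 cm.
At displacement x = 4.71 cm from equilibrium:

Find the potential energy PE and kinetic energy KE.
E_total = ½kA² = ½×35.2×(0.095)² = 0.1588 J
PE = ½kx² = ½×35.2×(0.0471)² = 0.03904 J
KE = E_total − PE = 0.1198 J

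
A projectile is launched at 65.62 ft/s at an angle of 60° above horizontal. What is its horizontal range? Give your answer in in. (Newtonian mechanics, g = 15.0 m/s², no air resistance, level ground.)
R = v₀² sin(2θ) / g (with unit conversion) = 909.3 in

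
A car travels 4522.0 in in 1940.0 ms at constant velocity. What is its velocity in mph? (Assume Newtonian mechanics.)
v = d/t (with unit conversion) = 132.4 mph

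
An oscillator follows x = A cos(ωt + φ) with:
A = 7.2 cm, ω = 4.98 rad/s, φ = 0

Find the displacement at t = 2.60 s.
x = A cos(ωt + φ) = 7.2×cos(4.98×2.6 + 0) = 6.682 cm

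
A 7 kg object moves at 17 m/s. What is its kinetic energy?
KE = ½mv² = ½×7×17² = 1011.5 J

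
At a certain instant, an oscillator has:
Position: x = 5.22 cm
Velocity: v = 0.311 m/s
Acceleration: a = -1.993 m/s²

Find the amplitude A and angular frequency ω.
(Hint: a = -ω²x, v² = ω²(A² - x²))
a = −ω²x → ω = √(|a|/x) = √(1.993/0.0522) = 6.179 rad/s
v² = ω²(A² − x²) → A = √(x² + v²/ω²) = √(0.0522² + 0.311²/6.179²) = 0.07251 m = 7.251 cm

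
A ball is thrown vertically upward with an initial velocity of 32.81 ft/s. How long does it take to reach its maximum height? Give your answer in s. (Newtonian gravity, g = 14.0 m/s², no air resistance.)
t_up = v₀/g (with unit conversion) = 0.7143 s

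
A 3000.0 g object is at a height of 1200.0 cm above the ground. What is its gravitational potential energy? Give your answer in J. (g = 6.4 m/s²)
PE = mgh = 3 kg × 6.4 m/s² × 12 m = 230.4 J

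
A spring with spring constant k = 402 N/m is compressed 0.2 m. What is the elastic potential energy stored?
PE = ½kx² = ½×402×0.2² = 8.04 J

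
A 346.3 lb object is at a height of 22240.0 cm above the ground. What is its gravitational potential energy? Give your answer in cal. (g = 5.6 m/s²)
PE = mgh = 157.1 kg × 5.6 m/s² × 222.4 m = 1.956e+05 J = 46760.0 cal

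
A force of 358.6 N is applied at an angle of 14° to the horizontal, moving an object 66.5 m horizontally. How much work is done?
W = Fd cosθ = 358.6×66.5×cos(14°) = 23139.0 J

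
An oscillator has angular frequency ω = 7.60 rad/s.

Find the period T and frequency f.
T = 2π/ω = 2π/7.6 = 0.8267 s; f = ω/2π = 1.21 Hz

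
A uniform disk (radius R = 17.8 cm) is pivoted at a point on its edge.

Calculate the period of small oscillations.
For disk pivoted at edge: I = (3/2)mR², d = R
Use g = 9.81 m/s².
I/m = (3/2)R² = 0.04753 m²; d = R = 0.178 m
T = 2π√((3/2)R²/(gR)) = 2π√(3R/(2g)) = 1.037 s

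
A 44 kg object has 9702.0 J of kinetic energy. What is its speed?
KE = ½mv² → v = √(2KE/m) = √(2×9702.0/44) = 21.0 m/s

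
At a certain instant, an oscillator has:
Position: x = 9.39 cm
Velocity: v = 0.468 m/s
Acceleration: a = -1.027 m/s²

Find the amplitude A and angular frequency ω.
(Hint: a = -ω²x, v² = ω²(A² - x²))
a = −ω²x → ω = √(|a|/x) = √(1.027/0.0939) = 3.307 rad/s
v² = ω²(A² − x²) → A = √(x² + v²/ω²) = √(0.0939² + 0.468²/3.307²) = 0.1698 m = 16.98 cm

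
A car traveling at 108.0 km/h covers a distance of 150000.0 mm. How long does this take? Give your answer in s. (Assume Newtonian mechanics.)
t = d/v (with unit conversion) = 5.0 s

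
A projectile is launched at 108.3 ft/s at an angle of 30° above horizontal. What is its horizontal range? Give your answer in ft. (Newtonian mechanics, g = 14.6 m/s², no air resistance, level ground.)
R = v₀² sin(2θ) / g (with unit conversion) = 212.1 ft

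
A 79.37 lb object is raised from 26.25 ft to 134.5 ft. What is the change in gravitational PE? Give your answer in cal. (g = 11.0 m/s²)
ΔPE = mg(h₂ − h₁) = 36 kg × 11.0 m/s² × (41 − 8.001) m = 1.307e+04 J = 3123.0 cal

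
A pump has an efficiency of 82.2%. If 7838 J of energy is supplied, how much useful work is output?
W_out = η × W_in = 0.822 × 7838 = 6442.8 J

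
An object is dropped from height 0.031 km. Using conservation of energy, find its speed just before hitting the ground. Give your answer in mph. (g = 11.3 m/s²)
mgh = ½mv² → v = √(2gh) = √(2×11.3×31) = 26.47 m/s = 59.21 mph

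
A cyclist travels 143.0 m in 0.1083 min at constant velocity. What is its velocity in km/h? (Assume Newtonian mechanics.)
v = d/t (with unit conversion) = 79.22 km/h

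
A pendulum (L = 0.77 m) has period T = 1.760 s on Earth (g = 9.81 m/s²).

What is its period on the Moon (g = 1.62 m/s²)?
T = 2π√(L/g), so T_moon/T_earth = √(g_earth/g_moon)
T_moon = 2π√(0.77/1.62) = 4.332 s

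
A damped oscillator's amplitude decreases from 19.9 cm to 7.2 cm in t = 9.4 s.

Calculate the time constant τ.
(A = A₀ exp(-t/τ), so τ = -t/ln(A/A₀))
A/A₀ = 7.2/19.9 = 0.3618; ln(A/A₀) = -1.017
τ = −t/ln(A/A₀) = −9.4/-1.017 = 9.246 s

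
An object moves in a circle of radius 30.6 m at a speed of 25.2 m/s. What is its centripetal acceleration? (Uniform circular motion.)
a_c = v²/r = 25.2²/30.6 = 635.04/30.6 = 20.75 m/s²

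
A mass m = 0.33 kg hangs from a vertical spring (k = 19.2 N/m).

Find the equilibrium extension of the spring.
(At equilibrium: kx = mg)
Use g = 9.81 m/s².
x_eq = mg/k = 0.33×9.81/19.2 = 0.1686 m = 16.86 cm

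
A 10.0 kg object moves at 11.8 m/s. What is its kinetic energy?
KE = ½mv² = ½×10.0×11.8² = 696.2 J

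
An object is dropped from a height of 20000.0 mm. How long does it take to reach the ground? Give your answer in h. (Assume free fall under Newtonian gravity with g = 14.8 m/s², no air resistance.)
t = √(2h/g) (with unit conversion) = 0.0004567 h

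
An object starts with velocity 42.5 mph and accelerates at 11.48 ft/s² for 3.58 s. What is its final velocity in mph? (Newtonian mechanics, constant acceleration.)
v = v₀ + at (with unit conversion) = 70.52 mph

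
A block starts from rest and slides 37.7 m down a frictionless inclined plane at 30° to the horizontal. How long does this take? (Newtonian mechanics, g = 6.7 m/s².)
a = g sin(θ) = 6.7 × sin(30°) = 3.35 m/s²
t = √(2d/a) = √(2 × 37.7 / 3.35) = 4.74 s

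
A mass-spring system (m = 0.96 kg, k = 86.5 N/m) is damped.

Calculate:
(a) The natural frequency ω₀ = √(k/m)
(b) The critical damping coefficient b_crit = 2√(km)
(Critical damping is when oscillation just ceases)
ω₀ = √(k/m) = √(86.5/0.96) = 9.492 rad/s
b_crit = 2√(km) = 2√(86.5×0.96) = 18.23 kg/s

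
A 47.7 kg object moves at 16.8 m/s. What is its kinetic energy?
KE = ½mv² = ½×47.7×16.8² = 6731.424 J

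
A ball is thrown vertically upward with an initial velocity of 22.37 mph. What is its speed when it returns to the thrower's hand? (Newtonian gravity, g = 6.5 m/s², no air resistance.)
By conservation of energy, the ball returns at the same speed = 22.37 mph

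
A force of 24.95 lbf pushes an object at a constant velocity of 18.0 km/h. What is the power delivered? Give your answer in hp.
P = Fv = 111 N × 5 m/s = 554.9 W = 0.7442 hp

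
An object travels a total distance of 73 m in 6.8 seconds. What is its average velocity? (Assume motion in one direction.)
v_avg = Δd / Δt = 73 / 6.8 = 10.74 m/s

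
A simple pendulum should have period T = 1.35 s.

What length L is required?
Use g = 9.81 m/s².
T = 2π√(L/g) → L = g(T/2π)² = 9.81×(1.35/2π)² = 0.4529 m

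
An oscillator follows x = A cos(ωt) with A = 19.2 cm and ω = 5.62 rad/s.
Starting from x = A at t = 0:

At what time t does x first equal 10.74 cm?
cos(ωt) = x/A = 10.74/19.2 = 0.5594
ωt = arccos(0.5594) = 0.9772 rad
t = 0.9772/5.62 = 0.1739 s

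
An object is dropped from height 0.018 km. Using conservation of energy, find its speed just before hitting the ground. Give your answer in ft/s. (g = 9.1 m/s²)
mgh = ½mv² → v = √(2gh) = √(2×9.1×18) = 18.1 m/s = 59.38 ft/s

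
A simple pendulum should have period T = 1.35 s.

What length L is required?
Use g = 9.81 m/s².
T = 2π√(L/g) → L = g(T/2π)² = 9.81×(1.35/2π)² = 0.4529 m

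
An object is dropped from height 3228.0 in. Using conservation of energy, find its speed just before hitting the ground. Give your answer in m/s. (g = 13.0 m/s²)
mgh = ½mv² → v = √(2gh) = √(2×13.0×81.99) = 46.17 m/s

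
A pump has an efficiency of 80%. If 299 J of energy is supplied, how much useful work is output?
W_out = η × W_in = 0.8 × 299 = 239.2 J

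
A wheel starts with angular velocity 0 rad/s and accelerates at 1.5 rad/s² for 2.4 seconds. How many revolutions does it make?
θ = ω₀t + ½αt² = 0×2.4 + ½×1.5×2.4² = 4.32 rad
Revolutions = θ/(2π) = 4.32/(2π) = 0.69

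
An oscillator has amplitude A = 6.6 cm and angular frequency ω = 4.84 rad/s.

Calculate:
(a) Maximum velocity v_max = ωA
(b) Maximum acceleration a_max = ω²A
v_max = ωA = 4.84×0.066 = 0.3194 m/s
a_max = ω²A = 4.84²×0.066 = 1.546 m/s²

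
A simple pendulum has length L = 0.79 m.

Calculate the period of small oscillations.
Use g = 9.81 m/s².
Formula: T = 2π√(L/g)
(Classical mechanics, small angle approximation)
T = 2π√(L/g) = 2π√(0.79/9.81) = 1.783 s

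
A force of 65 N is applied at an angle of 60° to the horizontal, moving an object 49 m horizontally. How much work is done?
W = Fd cosθ = 65×49×cos(60°) = 1592.5 J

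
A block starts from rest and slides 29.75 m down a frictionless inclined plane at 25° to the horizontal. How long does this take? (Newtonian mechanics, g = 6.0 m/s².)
a = g sin(θ) = 6.0 × sin(25°) = 2.54 m/s²
t = √(2d/a) = √(2 × 29.75 / 2.54) = 4.84 s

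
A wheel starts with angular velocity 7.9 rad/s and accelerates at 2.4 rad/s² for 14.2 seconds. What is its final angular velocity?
ω = ω₀ + αt = 7.9 + 2.4 × 14.2 = 41.98 rad/s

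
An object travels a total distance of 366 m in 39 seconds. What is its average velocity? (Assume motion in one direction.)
v_avg = Δd / Δt = 366 / 39 = 9.38 m/s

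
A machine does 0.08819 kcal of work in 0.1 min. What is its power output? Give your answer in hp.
P = W/t = 369 J / 6 s = 61.5 W = 0.08247 hp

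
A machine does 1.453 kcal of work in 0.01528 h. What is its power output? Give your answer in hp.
P = W/t = 6079 J / 55.01 s = 110.5 W = 0.1482 hp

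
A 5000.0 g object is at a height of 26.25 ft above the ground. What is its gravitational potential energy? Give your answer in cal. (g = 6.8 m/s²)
PE = mgh = 5 kg × 6.8 m/s² × 8.001 m = 272 J = 65.02 cal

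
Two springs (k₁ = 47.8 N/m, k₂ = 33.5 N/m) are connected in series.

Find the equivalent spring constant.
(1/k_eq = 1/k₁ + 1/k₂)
1/k_eq = 1/47.8 + 1/33.5 = 0.050771; k_eq = 19.7 N/m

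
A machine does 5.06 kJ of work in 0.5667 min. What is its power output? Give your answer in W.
P = W/t = 5060 J / 34 s = 148.8 W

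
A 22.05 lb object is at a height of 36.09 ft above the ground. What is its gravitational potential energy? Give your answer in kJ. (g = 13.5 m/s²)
PE = mgh = 10 kg × 13.5 m/s² × 11 m = 1485 J = 1.485 kJ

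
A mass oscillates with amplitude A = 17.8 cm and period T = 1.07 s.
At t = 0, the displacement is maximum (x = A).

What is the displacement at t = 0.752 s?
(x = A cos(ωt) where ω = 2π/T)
ω = 2π/T = 2π/1.07 = 5.872 rad/s
x = A cos(ωt) = 17.8×cos(5.872×0.752) = -5.201 cm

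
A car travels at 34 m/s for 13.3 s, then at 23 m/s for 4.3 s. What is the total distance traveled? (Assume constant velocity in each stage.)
d₁ = v₁t₁ = 34 × 13.3 = 452.2 m
d₂ = v₂t₂ = 23 × 4.3 = 98.9 m
d_total = 452.2 + 98.9 = 551.1 m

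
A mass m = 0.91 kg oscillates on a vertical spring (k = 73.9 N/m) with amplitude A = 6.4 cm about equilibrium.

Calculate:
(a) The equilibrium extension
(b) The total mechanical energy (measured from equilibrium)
x_eq = mg/k = 0.91×9.81/73.9 = 0.1208 m = 12.08 cm
E = ½kA² = ½×73.9×(0.064)² = 0.1513 J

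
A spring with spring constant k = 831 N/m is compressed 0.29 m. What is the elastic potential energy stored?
PE = ½kx² = ½×831×0.29² = 34.94 J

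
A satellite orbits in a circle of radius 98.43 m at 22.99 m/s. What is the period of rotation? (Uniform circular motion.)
T = 2πr/v = 2π×98.43/22.99 = 26.9 s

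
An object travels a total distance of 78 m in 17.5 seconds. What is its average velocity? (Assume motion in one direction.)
v_avg = Δd / Δt = 78 / 17.5 = 4.46 m/s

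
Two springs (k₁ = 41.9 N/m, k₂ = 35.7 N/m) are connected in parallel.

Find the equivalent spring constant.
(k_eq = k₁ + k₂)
k_eq = k₁ + k₂ = 41.9 + 35.7 = 77.6 N/m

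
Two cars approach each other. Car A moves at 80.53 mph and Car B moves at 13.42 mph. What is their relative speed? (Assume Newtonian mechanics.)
v_rel = v_A + v_B = 80.53 + 13.42 = 93.95 mph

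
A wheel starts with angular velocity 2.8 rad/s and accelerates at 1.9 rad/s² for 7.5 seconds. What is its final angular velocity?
ω = ω₀ + αt = 2.8 + 1.9 × 7.5 = 17.05 rad/s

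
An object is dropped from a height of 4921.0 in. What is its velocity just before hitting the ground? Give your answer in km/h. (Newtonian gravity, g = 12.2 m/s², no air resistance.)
v = √(2gh) (with unit conversion) = 198.8 km/h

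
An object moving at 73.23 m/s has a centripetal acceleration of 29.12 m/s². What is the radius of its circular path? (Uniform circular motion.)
r = v²/a_c = 73.23²/29.12 = 184.16 m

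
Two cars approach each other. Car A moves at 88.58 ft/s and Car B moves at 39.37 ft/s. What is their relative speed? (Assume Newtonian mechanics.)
v_rel = v_A + v_B = 88.58 + 39.37 = 128.0 ft/s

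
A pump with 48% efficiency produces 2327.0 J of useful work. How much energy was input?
W_in = W_out/η = 2327.0/0.48 = 4847.9 J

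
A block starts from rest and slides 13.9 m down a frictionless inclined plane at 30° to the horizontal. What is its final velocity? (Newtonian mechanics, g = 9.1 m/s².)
a = g sin(θ) = 9.1 × sin(30°) = 4.55 m/s²
v = √(2ad) = √(2 × 4.55 × 13.9) = 11.25 m/s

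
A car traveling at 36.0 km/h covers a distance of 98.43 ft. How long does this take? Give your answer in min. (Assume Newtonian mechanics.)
t = d/v (with unit conversion) = 0.05 min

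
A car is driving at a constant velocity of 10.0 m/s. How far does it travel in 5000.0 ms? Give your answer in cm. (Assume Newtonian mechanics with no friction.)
d = vt (with unit conversion) = 5000.0 cm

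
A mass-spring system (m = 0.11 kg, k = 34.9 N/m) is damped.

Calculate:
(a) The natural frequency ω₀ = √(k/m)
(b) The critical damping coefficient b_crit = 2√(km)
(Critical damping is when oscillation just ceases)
ω₀ = √(k/m) = √(34.9/0.11) = 17.81 rad/s
b_crit = 2√(km) = 2√(34.9×0.11) = 3.919 kg/s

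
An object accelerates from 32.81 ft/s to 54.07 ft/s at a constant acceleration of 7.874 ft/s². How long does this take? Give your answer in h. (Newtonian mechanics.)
t = (v - v₀)/a (with unit conversion) = 0.00075 h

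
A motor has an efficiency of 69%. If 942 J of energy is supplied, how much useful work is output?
W_out = η × W_in = 0.69 × 942 = 649.98 J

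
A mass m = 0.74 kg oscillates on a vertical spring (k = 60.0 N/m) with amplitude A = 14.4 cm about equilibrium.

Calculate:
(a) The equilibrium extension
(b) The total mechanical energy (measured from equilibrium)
x_eq = mg/k = 0.74×9.81/60.0 = 0.121 m = 12.1 cm
E = ½kA² = ½×60.0×(0.144)² = 0.6221 J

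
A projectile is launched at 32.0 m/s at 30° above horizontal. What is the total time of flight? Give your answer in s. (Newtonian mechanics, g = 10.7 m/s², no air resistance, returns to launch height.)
T = 2v₀sin(θ)/g = 2.991 s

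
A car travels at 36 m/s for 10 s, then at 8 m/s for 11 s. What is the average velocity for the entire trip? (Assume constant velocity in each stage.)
d₁ = v₁t₁ = 36 × 10 = 360 m
d₂ = v₂t₂ = 8 × 11 = 88 m
d_total = 448 m, t_total = 21 s
v_avg = d_total/t_total = 448/21 = 21.33 m/s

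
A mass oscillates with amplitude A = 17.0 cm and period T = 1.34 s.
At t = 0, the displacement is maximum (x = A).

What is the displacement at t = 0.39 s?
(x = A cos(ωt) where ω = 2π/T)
ω = 2π/T = 2π/1.34 = 4.689 rad/s
x = A cos(ωt) = 17.0×cos(4.689×0.39) = -4.336 cm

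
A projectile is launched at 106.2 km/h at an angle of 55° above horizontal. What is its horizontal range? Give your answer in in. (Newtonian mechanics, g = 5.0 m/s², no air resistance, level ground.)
R = v₀² sin(2θ) / g (with unit conversion) = 6439.0 in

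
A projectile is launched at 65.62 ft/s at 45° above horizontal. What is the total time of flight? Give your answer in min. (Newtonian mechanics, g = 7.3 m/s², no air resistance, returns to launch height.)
T = 2v₀sin(θ)/g (with unit conversion) = 0.06458 min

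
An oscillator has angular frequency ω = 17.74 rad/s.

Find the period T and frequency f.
T = 2π/ω = 2π/17.74 = 0.3542 s; f = ω/2π = 2.823 Hz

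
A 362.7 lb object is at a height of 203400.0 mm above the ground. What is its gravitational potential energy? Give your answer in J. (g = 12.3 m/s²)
PE = mgh = 164.5 kg × 12.3 m/s² × 203.4 m = 4.116e+05 J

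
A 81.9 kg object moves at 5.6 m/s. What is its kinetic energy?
KE = ½mv² = ½×81.9×5.6² = 1284.192 J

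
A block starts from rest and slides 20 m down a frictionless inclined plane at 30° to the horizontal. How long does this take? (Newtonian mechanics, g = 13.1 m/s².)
a = g sin(θ) = 13.1 × sin(30°) = 6.55 m/s²
t = √(2d/a) = √(2 × 20 / 6.55) = 2.47 s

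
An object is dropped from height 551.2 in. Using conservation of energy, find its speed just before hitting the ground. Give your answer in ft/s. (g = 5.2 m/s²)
mgh = ½mv² → v = √(2gh) = √(2×5.2×14) = 12.07 m/s = 39.59 ft/s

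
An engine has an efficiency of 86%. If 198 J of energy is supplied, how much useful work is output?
W_out = η × W_in = 0.86 × 198 = 170.28 J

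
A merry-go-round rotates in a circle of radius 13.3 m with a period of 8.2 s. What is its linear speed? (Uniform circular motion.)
v = 2πr/T = 2π×13.3/8.2 = 10.19 m/s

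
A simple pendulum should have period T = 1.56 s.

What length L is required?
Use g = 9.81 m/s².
T = 2π√(L/g) → L = g(T/2π)² = 9.81×(1.56/2π)² = 0.6047 m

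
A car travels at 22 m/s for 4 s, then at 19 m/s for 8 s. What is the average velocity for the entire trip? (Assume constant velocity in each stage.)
d₁ = v₁t₁ = 22 × 4 = 88 m
d₂ = v₂t₂ = 19 × 8 = 152 m
d_total = 240 m, t_total = 12 s
v_avg = d_total/t_total = 240/12 = 20.0 m/s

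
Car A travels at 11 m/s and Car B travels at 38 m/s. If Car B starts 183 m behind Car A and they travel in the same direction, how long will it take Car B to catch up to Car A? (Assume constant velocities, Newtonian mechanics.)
Relative speed: v_rel = 38 - 11 = 27 m/s
Time to catch: t = d₀/v_rel = 183/27 = 6.78 s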